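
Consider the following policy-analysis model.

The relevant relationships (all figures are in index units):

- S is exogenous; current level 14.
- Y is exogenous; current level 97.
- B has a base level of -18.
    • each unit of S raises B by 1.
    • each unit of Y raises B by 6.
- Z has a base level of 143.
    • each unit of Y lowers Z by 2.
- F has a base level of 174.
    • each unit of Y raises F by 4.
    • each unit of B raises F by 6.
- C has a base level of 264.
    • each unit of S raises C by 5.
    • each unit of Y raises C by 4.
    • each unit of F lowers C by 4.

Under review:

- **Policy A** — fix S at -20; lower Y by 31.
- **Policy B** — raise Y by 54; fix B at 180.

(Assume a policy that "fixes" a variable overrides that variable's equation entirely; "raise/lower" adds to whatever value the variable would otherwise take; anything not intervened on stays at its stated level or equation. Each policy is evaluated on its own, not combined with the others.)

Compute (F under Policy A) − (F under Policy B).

728

Policy A (S := -20, Y − 31):
  S = -20
  Y = 97 − 31 = 66
  B = -18 + (-20) + 6·66 = 358
  F = 174 + 4·66 + 6·358 = 2586
Policy B (Y + 54, B := 180):
  S = 14
  Y = 97 + 54 = 151
  B = 180
  F = 174 + 4·151 + 6·180 = 1858
F: 2586 − 1858 = 728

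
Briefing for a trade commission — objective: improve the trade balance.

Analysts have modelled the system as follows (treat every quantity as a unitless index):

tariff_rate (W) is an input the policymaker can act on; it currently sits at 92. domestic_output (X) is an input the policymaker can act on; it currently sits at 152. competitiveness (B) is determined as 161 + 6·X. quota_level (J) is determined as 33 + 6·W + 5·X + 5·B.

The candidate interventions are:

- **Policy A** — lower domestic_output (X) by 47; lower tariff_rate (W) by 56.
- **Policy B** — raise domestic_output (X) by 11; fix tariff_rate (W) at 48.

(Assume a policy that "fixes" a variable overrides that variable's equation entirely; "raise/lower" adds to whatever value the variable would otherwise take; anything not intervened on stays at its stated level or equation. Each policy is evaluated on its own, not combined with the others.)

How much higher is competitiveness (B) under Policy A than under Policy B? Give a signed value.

Policy A (X − 47, W − 56):
  X = 152 − 47 = 105
  B = 161 + 6·105 = 791
Policy B (X + 11, W := 48):
  X = 152 + 11 = 163
  B = 161 + 6·163 = 1139
B: 791 − 1139 = -348

-348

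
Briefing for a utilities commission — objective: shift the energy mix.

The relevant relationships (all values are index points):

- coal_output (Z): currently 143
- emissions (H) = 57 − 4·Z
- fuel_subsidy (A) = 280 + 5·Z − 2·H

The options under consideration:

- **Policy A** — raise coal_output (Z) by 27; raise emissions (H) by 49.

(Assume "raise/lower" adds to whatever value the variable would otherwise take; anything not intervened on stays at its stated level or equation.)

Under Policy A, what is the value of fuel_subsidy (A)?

Policy A (Z + 27, H + 49):
  Z = 143 + 27 = 170
  H = 57 − 4·170 (+49 from intervention) = -574
  A = 280 + 5·170 − 2·(-574) = 2278

2278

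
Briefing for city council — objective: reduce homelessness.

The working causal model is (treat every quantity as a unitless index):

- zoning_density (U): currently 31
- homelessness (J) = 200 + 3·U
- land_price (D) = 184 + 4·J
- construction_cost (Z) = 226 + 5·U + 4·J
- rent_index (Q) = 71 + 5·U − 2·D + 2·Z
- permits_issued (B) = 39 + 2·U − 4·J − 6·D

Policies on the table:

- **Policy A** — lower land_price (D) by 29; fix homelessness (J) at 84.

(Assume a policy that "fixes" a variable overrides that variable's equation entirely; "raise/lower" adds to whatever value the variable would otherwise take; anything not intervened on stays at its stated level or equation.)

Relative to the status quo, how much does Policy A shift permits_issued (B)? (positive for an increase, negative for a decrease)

Baseline:
  U = 31
  J = 200 + 3·31 = 293
  D = 184 + 4·293 = 1356
  B = 39 + 2·31 − 4·293 − 6·1356 = -9207
Policy A (D − 29, J := 84):
  U = 31
  J = 84
  D = 184 + 4·84 (−29 from intervention) = 491
  B = 39 + 2·31 − 4·84 − 6·491 = -3181
Change in B: -3181 − (-9207) = 6026

6026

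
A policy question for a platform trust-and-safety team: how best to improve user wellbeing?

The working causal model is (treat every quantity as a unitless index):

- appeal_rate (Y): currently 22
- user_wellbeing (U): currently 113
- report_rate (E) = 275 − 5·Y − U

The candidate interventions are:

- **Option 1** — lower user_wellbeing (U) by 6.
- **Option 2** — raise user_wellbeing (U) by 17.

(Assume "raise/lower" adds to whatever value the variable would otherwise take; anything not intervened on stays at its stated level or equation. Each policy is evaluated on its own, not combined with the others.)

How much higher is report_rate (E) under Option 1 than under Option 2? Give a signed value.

Option 1 (U − 6):
  Y = 22
  U = 113 − 6 = 107
  E = 275 − 5·22 − 107 = 58
Option 2 (U + 17):
  Y = 22
  U = 113 + 17 = 130
  E = 275 − 5·22 − 130 = 35
E: 58 − 35 = 23

23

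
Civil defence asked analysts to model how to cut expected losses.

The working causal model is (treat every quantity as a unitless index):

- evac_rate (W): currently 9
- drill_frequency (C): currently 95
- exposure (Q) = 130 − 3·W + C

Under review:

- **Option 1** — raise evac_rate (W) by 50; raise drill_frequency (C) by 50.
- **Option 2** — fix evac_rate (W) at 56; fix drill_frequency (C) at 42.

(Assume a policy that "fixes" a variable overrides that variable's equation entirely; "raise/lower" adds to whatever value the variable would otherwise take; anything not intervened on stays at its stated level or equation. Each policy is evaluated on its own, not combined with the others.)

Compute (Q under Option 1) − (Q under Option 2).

Option 1 (W + 50, C + 50):
  W = 9 + 50 = 59
  C = 95 + 50 = 145
  Q = 130 − 3·59 + 145 = 98
Option 2 (W := 56, C := 42):
  W = 56
  C = 42
  Q = 130 − 3·56 + 42 = 4
Q: 98 − 4 = 94

94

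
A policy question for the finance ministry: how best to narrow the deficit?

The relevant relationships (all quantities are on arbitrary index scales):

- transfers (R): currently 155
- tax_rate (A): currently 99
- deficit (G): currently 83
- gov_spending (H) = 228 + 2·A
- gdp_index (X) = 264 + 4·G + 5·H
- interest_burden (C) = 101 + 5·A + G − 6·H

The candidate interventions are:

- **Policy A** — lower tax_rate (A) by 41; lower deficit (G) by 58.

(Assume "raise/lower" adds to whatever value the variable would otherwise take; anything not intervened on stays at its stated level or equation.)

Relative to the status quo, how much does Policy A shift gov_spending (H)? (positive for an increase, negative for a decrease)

Baseline:
  A = 99
  H = 228 + 2·99 = 426
Policy A (A − 41, G − 58):
  A = 99 − 41 = 58
  H = 228 + 2·58 = 344
Change in H: 344 − 426 = -82

-82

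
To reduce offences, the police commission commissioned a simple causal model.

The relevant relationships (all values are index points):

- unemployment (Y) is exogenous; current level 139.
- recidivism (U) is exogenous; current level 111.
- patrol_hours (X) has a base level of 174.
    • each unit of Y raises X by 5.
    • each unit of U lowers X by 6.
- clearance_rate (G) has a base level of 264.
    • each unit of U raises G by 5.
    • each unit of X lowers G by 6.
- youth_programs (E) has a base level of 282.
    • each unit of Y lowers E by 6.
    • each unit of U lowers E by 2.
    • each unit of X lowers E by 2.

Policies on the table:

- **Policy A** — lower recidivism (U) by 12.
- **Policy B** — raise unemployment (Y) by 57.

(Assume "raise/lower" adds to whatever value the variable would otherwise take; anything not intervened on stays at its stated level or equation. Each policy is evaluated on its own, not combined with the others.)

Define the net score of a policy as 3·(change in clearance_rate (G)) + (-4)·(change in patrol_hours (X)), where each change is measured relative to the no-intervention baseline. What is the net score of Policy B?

Baseline:
  Y = 139
  U = 111
  X = 174 + 5·139 − 6·111 = 203
  G = 264 + 5·111 − 6·203 = -399
Policy B (Y + 57):
  Y = 139 + 57 = 196
  U = 111
  X = 174 + 5·196 − 6·111 = 488
  G = 264 + 5·111 − 6·488 = -2109
ΔG = -2109 − (-399) = -1710; ΔX = 488 − 203 = 285
Score = 3·(-1710) + (-4)·285 = -6270

-6270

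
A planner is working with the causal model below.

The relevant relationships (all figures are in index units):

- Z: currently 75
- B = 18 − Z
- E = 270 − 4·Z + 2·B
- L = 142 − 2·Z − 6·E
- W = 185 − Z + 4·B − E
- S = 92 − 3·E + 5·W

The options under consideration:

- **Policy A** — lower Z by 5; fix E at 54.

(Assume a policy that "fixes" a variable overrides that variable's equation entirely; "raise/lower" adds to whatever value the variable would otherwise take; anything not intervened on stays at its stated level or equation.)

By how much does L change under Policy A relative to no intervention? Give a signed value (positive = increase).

Baseline:
  Z = 75
  B = 18 − 75 = -57
  E = 270 − 4·75 + 2·(-57) = -144
  L = 142 − 2·75 − 6·(-144) = 856
Policy A (Z − 5, E := 54):
  Z = 75 − 5 = 70
  B = 18 − 70 = -52
  E = 54
  L = 142 − 2·70 − 6·54 = -322
Change in L: -322 − 856 = -1178

-1178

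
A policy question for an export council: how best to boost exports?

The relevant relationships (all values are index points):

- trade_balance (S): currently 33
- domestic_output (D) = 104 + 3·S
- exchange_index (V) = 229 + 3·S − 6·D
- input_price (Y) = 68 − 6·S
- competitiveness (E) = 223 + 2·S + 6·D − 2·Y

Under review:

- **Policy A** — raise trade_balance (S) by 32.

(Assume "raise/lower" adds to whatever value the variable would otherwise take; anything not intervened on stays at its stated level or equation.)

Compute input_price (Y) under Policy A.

-322

Policy A (S + 32):
  S = 33 + 32 = 65
  Y = 68 − 6·65 = -322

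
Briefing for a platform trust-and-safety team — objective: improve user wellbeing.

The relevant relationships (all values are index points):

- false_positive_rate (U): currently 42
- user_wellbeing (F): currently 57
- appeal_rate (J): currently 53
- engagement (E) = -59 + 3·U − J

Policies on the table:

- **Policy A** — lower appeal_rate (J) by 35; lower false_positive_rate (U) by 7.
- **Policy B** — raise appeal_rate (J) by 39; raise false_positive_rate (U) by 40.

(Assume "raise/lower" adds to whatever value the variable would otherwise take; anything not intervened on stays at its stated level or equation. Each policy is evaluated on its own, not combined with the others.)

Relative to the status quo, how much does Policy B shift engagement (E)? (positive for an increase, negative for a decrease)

Baseline:
  U = 42
  J = 53
  E = -59 + 3·42 − 53 = 14
Policy B (J + 39, U + 40):
  U = 42 + 40 = 82
  J = 53 + 39 = 92
  E = -59 + 3·82 − 92 = 95
Change in E: 95 − 14 = 81

81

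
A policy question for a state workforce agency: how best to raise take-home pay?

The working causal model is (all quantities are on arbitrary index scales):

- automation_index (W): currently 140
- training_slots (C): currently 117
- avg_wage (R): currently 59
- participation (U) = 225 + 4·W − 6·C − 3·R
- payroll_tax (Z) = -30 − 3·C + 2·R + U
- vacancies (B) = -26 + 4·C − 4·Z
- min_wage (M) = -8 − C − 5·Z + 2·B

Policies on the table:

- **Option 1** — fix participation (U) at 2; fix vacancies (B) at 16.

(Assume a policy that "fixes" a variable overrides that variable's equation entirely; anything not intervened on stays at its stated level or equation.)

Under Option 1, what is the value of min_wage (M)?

Option 1 (U := 2, B := 16):
  W = 140
  C = 117
  R = 59
  U = 2
  Z = -30 − 3·117 + 2·59 + 2 = -261
  B = 16
  M = -8 − 117 − 5·(-261) + 2·16 = 1212

1212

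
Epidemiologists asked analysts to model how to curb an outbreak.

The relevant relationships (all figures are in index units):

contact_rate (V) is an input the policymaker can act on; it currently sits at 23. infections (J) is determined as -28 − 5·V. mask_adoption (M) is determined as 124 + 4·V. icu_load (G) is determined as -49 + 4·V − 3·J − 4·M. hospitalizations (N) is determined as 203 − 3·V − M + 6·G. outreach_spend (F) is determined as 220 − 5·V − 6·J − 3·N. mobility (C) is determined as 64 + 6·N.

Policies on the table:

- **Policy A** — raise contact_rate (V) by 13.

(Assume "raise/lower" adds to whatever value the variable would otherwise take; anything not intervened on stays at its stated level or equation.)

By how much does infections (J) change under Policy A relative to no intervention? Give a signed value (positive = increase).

Baseline:
  V = 23
  J = -28 − 5·23 = -143
Policy A (V + 13):
  V = 23 + 13 = 36
  J = -28 − 5·36 = -208
Change in J: -208 − (-143) = -65

-65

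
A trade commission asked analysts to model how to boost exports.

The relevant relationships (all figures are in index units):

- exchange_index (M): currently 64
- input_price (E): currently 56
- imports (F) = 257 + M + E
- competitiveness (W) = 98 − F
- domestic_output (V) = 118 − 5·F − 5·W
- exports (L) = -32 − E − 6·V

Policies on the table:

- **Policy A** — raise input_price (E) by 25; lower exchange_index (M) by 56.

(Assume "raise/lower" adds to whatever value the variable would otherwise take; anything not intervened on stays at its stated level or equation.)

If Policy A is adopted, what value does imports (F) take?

346

Policy A (E + 25, M − 56):
  M = 64 − 56 = 8
  E = 56 + 25 = 81
  F = 257 + 8 + 81 = 346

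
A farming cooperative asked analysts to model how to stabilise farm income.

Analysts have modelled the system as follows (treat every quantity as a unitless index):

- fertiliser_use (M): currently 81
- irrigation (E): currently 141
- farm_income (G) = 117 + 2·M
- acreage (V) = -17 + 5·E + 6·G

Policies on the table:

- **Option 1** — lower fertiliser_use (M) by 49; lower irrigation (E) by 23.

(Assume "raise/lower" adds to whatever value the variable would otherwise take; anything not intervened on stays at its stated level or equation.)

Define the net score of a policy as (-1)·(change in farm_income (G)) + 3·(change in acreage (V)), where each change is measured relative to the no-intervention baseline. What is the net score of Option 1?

Baseline:
  M = 81
  E = 141
  G = 117 + 2·81 = 279
  V = -17 + 5·141 + 6·279 = 2362
Option 1 (M − 49, E − 23):
  M = 81 − 49 = 32
  E = 141 − 23 = 118
  G = 117 + 2·32 = 181
  V = -17 + 5·118 + 6·181 = 1659
ΔG = 181 − 279 = -98; ΔV = 1659 − 2362 = -703
Score = (-1)·(-98) + 3·(-703) = -2011

-2011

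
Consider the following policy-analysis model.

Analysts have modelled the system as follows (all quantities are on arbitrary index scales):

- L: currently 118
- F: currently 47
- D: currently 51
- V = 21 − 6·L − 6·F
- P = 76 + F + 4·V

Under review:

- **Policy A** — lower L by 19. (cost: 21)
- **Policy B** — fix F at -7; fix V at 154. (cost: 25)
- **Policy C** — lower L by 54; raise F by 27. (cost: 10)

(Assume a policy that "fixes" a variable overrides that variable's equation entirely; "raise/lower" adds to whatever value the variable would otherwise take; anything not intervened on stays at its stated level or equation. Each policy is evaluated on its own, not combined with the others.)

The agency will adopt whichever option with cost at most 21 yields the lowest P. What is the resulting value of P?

Policy A (L − 19):
  L = 118 − 19 = 99
  F = 47
  V = 21 − 6·99 − 6·47 = -855
  P = 76 + 47 + 4·(-855) = -3297
Policy C (L − 54, F + 27):
  L = 118 − 54 = 64
  F = 47 + 27 = 74
  V = 21 − 6·64 − 6·74 = -807
  P = 76 + 74 + 4·(-807) = -3078
Comparing — Policy A: P=-3297, Policy C: P=-3078. Lowest is -3297 (Policy A).

-3297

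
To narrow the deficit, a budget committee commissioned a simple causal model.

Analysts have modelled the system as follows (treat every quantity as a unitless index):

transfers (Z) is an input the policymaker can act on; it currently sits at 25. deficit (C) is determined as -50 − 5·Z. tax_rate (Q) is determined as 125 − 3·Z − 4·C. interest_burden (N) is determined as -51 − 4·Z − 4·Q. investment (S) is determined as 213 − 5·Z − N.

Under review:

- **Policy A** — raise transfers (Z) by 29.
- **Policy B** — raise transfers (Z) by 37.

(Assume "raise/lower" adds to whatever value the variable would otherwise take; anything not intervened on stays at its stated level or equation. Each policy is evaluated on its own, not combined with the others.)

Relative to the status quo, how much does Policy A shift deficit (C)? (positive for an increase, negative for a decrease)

Baseline:
  Z = 25
  C = -50 − 5·25 = -175
Policy A (Z + 29):
  Z = 25 + 29 = 54
  C = -50 − 5·54 = -320
Change in C: -320 − (-175) = -145

-145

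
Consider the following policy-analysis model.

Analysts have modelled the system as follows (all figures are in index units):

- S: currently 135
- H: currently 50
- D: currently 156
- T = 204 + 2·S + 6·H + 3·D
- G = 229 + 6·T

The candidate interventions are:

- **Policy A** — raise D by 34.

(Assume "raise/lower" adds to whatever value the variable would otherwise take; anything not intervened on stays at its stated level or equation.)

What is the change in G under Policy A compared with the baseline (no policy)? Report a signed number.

612

Baseline:
  S = 135
  H = 50
  D = 156
  T = 204 + 2·135 + 6·50 + 3·156 = 1242
  G = 229 + 6·1242 = 7681
Policy A (D + 34):
  S = 135
  H = 50
  D = 156 + 34 = 190
  T = 204 + 2·135 + 6·50 + 3·190 = 1344
  G = 229 + 6·1344 = 8293
Change in G: 8293 − 7681 = 612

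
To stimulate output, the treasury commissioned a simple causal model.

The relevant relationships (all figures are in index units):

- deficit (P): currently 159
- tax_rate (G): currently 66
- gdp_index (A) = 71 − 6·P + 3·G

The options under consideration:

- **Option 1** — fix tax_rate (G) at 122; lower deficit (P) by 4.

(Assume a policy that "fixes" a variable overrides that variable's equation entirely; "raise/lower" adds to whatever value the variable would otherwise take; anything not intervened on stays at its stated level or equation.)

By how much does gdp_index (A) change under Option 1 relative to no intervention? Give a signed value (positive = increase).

192

Baseline:
  P = 159
  G = 66
  A = 71 − 6·159 + 3·66 = -685
Option 1 (G := 122, P − 4):
  P = 159 − 4 = 155
  G = 122
  A = 71 − 6·155 + 3·122 = -493
Change in A: -493 − (-685) = 192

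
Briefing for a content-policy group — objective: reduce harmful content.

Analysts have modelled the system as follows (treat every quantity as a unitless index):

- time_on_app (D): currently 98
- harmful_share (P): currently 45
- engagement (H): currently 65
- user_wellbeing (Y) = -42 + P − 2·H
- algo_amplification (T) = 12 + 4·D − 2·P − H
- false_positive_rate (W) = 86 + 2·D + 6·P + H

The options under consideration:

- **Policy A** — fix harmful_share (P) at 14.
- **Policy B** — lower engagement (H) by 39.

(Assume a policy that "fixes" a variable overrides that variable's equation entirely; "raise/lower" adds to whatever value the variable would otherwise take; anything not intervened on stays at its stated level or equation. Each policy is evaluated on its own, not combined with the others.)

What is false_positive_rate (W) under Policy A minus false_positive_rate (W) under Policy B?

Policy A (P := 14):
  D = 98
  P = 14
  H = 65
  W = 86 + 2·98 + 6·14 + 65 = 431
Policy B (H − 39):
  D = 98
  P = 45
  H = 65 − 39 = 26
  W = 86 + 2·98 + 6·45 + 26 = 578
W: 431 − 578 = -147

-147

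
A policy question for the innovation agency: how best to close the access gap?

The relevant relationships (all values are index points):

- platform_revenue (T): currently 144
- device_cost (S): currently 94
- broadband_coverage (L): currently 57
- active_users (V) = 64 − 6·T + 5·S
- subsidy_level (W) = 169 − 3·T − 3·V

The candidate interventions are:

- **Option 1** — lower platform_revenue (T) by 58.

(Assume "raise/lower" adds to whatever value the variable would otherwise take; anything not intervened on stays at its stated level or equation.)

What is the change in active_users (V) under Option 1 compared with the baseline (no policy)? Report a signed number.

348

Baseline:
  T = 144
  S = 94
  V = 64 − 6·144 + 5·94 = -330
Option 1 (T − 58):
  T = 144 − 58 = 86
  S = 94
  V = 64 − 6·86 + 5·94 = 18
Change in V: 18 − (-330) = 348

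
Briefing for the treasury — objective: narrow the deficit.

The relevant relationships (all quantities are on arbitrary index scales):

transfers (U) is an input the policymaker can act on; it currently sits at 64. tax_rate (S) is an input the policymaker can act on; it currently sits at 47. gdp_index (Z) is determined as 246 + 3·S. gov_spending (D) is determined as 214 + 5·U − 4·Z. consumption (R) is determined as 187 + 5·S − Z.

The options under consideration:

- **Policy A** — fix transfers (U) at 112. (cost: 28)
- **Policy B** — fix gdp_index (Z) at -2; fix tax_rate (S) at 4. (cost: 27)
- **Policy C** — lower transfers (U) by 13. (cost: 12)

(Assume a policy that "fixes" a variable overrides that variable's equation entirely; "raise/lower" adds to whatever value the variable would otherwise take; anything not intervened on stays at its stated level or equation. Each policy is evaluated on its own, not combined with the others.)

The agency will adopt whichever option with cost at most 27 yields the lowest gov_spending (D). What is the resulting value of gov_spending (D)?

-1079

Policy B (Z := -2, S := 4):
  U = 64
  S = 4
  Z = -2
  D = 214 + 5·64 − 4·(-2) = 542
Policy C (U − 13):
  U = 64 − 13 = 51
  S = 47
  Z = 246 + 3·47 = 387
  D = 214 + 5·51 − 4·387 = -1079
Comparing — Policy B: D=542, Policy C: D=-1079. Lowest is -1079 (Policy C).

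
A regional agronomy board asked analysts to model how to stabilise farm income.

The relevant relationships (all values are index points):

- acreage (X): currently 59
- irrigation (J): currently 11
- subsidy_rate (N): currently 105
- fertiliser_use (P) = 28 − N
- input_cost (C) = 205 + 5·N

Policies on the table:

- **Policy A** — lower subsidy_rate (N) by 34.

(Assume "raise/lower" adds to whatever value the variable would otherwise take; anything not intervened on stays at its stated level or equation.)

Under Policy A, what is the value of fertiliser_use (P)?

-43

Policy A (N − 34):
  N = 105 − 34 = 71
  P = 28 − 71 = -43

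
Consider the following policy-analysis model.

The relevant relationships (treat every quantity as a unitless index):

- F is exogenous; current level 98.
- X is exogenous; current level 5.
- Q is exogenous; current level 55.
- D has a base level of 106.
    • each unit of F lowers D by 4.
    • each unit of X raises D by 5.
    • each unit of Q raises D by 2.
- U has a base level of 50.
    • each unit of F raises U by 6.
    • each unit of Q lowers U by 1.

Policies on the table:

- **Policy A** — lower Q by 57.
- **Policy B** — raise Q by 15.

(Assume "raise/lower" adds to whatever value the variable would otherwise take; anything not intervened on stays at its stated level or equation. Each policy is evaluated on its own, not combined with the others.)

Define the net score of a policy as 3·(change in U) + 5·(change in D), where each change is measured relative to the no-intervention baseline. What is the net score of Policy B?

Baseline:
  F = 98
  X = 5
  Q = 55
  D = 106 − 4·98 + 5·5 + 2·55 = -151
  U = 50 + 6·98 − 55 = 583
Policy B (Q + 15):
  F = 98
  X = 5
  Q = 55 + 15 = 70
  D = 106 − 4·98 + 5·5 + 2·70 = -121
  U = 50 + 6·98 − 70 = 568
ΔU = 568 − 583 = -15; ΔD = -121 − (-151) = 30
Score = 3·(-15) + 5·30 = 105

105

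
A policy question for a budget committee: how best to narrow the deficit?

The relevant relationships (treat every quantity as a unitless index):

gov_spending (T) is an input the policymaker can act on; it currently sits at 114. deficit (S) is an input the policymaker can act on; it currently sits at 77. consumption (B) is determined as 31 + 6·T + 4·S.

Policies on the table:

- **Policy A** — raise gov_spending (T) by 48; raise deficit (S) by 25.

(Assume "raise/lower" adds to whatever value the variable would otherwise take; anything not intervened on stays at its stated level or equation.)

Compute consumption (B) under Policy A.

1411

Policy A (T + 48, S + 25):
  T = 114 + 48 = 162
  S = 77 + 25 = 102
  B = 31 + 6·162 + 4·102 = 1411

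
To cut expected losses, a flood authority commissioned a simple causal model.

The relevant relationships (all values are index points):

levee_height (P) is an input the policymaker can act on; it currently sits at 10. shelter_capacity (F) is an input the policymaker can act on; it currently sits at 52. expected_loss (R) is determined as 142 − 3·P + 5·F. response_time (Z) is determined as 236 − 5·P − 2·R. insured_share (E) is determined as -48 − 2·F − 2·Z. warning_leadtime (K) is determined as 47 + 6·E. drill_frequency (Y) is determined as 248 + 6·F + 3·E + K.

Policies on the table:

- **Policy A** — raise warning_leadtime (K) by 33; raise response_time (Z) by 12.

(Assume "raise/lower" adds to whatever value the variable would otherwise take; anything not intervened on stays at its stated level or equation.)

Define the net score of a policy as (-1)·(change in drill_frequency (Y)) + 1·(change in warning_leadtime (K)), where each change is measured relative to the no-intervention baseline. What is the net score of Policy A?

72

Baseline:
  P = 10
  F = 52
  R = 142 − 3·10 + 5·52 = 372
  Z = 236 − 5·10 − 2·372 = -558
  E = -48 − 2·52 − 2·(-558) = 964
  K = 47 + 6·964 = 5831
  Y = 248 + 6·52 + 3·964 + 5831 = 9283
Policy A (K + 33, Z + 12):
  P = 10
  F = 52
  R = 142 − 3·10 + 5·52 = 372
  Z = 236 − 5·10 − 2·372 (+12 from intervention) = -546
  E = -48 − 2·52 − 2·(-546) = 940
  K = 47 + 6·940 (+33 from intervention) = 5720
  Y = 248 + 6·52 + 3·940 + 5720 = 9100
ΔY = 9100 − 9283 = -183; ΔK = 5720 − 5831 = -111
Score = (-1)·(-183) + 1·(-111) = 72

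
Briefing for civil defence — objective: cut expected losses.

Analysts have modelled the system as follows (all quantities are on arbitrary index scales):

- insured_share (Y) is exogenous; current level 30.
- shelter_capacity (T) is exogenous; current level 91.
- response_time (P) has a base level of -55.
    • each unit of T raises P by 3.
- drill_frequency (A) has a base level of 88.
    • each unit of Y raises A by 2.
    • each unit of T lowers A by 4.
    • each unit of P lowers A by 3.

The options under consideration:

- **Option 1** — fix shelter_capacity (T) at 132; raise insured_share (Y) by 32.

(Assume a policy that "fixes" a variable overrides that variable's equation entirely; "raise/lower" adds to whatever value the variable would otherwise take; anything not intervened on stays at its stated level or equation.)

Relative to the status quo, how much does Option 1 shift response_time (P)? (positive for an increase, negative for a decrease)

Baseline:
  T = 91
  P = -55 + 3·91 = 218
Option 1 (T := 132, Y + 32):
  T = 132
  P = -55 + 3·132 = 341
Change in P: 341 − 218 = 123

123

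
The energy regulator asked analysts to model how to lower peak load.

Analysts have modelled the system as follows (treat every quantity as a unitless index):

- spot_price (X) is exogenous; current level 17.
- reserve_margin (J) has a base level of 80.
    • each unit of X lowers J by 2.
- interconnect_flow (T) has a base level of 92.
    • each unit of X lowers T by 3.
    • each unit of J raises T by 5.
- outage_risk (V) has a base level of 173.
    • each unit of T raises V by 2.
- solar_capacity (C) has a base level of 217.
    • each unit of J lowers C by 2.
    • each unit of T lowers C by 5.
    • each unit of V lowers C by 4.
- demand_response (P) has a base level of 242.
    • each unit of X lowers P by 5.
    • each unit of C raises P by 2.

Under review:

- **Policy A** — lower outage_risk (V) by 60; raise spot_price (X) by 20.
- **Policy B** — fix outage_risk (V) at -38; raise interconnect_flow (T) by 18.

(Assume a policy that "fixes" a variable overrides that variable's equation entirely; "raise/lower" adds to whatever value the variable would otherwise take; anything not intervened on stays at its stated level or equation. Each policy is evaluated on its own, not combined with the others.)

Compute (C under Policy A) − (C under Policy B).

Policy A (V − 60, X + 20):
  X = 17 + 20 = 37
  J = 80 − 2·37 = 6
  T = 92 − 3·37 + 5·6 = 11
  V = 173 + 2·11 (−60 from intervention) = 135
  C = 217 − 2·6 − 5·11 − 4·135 = -390
Policy B (V := -38, T + 18):
  X = 17
  J = 80 − 2·17 = 46
  T = 92 − 3·17 + 5·46 (+18 from intervention) = 289
  V = -38
  C = 217 − 2·46 − 5·289 − 4·(-38) = -1168
C: -390 − (-1168) = 778

778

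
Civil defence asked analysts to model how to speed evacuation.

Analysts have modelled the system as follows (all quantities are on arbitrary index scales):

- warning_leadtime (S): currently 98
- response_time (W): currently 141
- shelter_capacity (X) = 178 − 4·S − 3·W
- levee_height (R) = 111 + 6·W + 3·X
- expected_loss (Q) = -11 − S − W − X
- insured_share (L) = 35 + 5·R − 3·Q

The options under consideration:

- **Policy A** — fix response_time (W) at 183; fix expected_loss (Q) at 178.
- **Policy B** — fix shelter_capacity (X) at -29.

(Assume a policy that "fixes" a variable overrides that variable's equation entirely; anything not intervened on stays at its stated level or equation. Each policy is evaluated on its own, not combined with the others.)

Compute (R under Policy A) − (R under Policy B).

Policy A (W := 183, Q := 178):
  S = 98
  W = 183
  X = 178 − 4·98 − 3·183 = -763
  R = 111 + 6·183 + 3·(-763) = -1080
Policy B (X := -29):
  S = 98
  W = 141
  X = -29
  R = 111 + 6·141 + 3·(-29) = 870
R: -1080 − 870 = -1950

-1950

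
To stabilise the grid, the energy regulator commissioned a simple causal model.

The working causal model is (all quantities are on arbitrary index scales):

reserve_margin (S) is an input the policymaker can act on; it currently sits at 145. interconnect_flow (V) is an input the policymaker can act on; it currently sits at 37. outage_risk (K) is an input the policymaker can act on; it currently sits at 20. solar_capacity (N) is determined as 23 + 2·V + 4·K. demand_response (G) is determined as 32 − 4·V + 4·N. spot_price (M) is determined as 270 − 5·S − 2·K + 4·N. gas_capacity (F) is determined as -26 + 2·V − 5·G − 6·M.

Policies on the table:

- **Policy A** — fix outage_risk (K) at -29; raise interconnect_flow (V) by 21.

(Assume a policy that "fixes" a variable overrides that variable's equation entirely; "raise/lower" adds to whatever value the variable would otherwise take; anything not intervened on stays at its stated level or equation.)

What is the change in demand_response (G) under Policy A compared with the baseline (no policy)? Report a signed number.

Baseline:
  V = 37
  K = 20
  N = 23 + 2·37 + 4·20 = 177
  G = 32 − 4·37 + 4·177 = 592
Policy A (K := -29, V + 21):
  V = 37 + 21 = 58
  K = -29
  N = 23 + 2·58 + 4·(-29) = 23
  G = 32 − 4·58 + 4·23 = -108
Change in G: -108 − 592 = -700

-700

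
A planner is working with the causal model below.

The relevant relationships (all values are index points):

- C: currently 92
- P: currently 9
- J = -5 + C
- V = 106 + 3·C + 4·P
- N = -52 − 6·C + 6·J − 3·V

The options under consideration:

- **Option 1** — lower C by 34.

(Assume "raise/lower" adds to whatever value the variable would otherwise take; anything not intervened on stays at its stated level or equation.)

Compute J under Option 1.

53

Option 1 (C − 34):
  C = 92 − 34 = 58
  J = -5 + 58 = 53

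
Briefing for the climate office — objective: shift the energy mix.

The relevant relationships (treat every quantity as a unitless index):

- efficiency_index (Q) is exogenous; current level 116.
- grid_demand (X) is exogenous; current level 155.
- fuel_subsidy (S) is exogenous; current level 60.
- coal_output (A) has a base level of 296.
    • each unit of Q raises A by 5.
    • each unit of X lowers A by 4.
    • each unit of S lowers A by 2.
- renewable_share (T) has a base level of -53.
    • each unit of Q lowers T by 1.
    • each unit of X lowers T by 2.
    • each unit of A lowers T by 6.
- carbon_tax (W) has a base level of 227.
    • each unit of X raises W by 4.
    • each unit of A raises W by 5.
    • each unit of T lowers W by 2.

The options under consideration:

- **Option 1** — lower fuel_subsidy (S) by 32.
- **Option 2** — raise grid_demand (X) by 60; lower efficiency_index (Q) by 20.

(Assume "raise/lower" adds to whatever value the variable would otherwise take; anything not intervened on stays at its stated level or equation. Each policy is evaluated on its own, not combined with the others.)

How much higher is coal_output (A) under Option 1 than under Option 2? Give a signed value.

404

Option 1 (S − 32):
  Q = 116
  X = 155
  S = 60 − 32 = 28
  A = 296 + 5·116 − 4·155 − 2·28 = 200
Option 2 (X + 60, Q − 20):
  Q = 116 − 20 = 96
  X = 155 + 60 = 215
  S = 60
  A = 296 + 5·96 − 4·215 − 2·60 = -204
A: 200 − (-204) = 404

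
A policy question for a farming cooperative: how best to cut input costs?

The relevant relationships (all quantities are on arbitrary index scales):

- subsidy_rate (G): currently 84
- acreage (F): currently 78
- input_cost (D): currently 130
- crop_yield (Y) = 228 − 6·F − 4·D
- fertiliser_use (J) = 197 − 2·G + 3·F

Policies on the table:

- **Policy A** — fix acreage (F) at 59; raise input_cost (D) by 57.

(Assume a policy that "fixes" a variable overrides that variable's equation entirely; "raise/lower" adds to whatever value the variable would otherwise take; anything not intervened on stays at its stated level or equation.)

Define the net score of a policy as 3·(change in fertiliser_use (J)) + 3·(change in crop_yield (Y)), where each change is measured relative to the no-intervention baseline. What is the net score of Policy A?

-513

Baseline:
  G = 84
  F = 78
  D = 130
  Y = 228 − 6·78 − 4·130 = -760
  J = 197 − 2·84 + 3·78 = 263
Policy A (F := 59, D + 57):
  G = 84
  F = 59
  D = 130 + 57 = 187
  Y = 228 − 6·59 − 4·187 = -874
  J = 197 − 2·84 + 3·59 = 206
ΔJ = 206 − 263 = -57; ΔY = -874 − (-760) = -114
Score = 3·(-57) + 3·(-114) = -513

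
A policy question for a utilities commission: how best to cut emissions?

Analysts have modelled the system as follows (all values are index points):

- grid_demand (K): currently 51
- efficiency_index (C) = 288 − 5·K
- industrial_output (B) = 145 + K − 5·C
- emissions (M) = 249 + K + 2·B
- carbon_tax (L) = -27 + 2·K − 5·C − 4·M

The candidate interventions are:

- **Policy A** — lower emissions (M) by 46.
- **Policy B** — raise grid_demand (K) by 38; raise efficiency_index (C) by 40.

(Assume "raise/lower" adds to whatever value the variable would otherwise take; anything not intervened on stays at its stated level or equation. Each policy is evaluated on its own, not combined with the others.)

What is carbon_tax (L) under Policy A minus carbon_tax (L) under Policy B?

5814

Policy A (M − 46):
  K = 51
  C = 288 − 5·51 = 33
  B = 145 + 51 − 5·33 = 31
  M = 249 + 51 + 2·31 (−46 from intervention) = 316
  L = -27 + 2·51 − 5·33 − 4·316 = -1354
Policy B (K + 38, C + 40):
  K = 51 + 38 = 89
  C = 288 − 5·89 (+40 from intervention) = -117
  B = 145 + 89 − 5·(-117) = 819
  M = 249 + 89 + 2·819 = 1976
  L = -27 + 2·89 − 5·(-117) − 4·1976 = -7168
L: -1354 − (-7168) = 5814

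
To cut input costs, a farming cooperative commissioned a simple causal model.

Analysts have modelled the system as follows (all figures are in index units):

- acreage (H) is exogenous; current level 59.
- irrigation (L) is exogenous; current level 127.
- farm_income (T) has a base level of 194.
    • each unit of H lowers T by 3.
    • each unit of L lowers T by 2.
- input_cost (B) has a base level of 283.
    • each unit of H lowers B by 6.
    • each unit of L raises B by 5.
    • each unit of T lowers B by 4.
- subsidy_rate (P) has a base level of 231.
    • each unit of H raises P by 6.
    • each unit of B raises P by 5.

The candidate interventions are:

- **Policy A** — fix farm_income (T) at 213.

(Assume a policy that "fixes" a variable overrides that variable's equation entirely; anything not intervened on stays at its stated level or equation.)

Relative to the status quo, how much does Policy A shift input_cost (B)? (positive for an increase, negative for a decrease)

-1800

Baseline:
  H = 59
  L = 127
  T = 194 − 3·59 − 2·127 = -237
  B = 283 − 6·59 + 5·127 − 4·(-237) = 1512
Policy A (T := 213):
  H = 59
  L = 127
  T = 213
  B = 283 − 6·59 + 5·127 − 4·213 = -288
Change in B: -288 − 1512 = -1800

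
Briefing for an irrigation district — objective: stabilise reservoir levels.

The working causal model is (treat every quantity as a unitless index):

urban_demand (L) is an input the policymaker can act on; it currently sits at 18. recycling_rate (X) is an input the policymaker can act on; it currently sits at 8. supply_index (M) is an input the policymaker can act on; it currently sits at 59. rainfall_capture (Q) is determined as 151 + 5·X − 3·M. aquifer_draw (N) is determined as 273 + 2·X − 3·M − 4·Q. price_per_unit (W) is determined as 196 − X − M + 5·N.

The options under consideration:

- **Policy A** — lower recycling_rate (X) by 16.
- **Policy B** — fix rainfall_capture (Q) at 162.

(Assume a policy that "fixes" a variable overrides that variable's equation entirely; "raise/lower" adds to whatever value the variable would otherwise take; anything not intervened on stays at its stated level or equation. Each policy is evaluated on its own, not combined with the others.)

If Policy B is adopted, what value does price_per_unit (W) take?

-2551

Policy B (Q := 162):
  X = 8
  M = 59
  Q = 162
  N = 273 + 2·8 − 3·59 − 4·162 = -536
  W = 196 − 8 − 59 + 5·(-536) = -2551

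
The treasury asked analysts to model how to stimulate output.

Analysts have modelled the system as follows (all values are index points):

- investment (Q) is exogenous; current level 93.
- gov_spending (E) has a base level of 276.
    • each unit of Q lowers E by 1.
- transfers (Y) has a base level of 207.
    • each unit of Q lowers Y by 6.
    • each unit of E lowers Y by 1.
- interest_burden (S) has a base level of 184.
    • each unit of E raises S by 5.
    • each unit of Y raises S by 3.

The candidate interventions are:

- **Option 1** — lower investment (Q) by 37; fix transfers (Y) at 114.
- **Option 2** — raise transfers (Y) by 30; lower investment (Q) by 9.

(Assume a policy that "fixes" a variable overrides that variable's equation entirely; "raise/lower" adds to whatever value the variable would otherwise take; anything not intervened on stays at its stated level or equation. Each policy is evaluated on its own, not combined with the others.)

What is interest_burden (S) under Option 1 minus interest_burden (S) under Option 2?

1859

Option 1 (Q − 37, Y := 114):
  Q = 93 − 37 = 56
  E = 276 − 56 = 220
  Y = 114
  S = 184 + 5·220 + 3·114 = 1626
Option 2 (Y + 30, Q − 9):
  Q = 93 − 9 = 84
  E = 276 − 84 = 192
  Y = 207 − 6·84 − 192 (+30 from intervention) = -459
  S = 184 + 5·192 + 3·(-459) = -233
S: 1626 − (-233) = 1859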